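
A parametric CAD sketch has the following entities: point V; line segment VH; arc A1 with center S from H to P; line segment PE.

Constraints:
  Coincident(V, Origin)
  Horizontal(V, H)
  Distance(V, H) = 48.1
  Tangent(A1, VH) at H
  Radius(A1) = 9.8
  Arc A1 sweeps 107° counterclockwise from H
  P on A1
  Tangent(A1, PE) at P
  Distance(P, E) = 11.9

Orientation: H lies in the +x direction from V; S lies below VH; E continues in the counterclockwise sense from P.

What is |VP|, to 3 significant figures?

40.7

Tangency of A1 to VH means the radius SH is perpendicular to VH, so S = H + (0, -9.8) = (48.1, -9.80). On A1, H sits at bearing 90° from S; a 107° counterclockwise sweep puts P at bearing 197°, so P = S + 9.8·(cos 197°, sin 197°) = (38.7, -12.7). Then |VP| = |P − V| = 40.7.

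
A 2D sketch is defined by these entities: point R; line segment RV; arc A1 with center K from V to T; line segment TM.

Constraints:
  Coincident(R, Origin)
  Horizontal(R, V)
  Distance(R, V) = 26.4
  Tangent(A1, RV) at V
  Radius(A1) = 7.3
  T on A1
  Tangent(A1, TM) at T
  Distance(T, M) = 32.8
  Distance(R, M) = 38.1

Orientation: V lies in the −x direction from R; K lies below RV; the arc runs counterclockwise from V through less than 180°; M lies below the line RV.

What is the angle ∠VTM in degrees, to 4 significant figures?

114.3°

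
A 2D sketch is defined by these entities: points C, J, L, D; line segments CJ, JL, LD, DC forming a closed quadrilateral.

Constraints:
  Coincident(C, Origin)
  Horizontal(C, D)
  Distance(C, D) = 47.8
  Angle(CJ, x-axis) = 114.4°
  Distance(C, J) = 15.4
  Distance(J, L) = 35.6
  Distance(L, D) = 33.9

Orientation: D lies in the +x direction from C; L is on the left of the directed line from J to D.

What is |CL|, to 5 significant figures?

37.903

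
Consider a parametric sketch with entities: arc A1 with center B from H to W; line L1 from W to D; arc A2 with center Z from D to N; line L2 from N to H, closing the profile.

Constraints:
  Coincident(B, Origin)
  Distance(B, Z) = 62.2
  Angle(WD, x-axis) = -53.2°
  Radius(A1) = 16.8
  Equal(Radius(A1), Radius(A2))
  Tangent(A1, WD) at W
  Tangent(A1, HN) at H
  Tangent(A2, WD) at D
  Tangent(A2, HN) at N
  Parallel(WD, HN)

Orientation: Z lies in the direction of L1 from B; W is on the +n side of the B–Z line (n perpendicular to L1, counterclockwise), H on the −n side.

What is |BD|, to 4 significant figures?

64.43

The slot axis is L1's direction at -53.2°, so u = (cos -53.2°, sin -53.2°) = (0.5990, -0.8007) and n = (−sin -53.2°, cos -53.2°) = (0.8007, 0.5990). B is at the origin and Z lies 62.2 along u from B, so Z = 62.2·u = (37.26, -49.81). Tangency of A1 to both parallel lines with radius 16.8 puts W and H at B ± 16.8·n: W = (13.45, 10.06), H = (-13.45, -10.06). Equal radii place D and N the same way about Z: D = Z + 16.8·n = (50.71, -39.74), N = Z − 16.8·n = (23.81, -59.87). Then |BD| = |D − B| = 64.43.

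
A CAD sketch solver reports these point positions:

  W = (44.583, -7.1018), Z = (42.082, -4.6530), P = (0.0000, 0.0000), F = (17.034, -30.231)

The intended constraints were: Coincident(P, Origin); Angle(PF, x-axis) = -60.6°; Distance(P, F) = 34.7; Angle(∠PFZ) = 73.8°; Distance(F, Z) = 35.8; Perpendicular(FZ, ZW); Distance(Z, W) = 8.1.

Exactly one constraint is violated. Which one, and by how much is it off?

Distance(Z, W) = 8.1 — off by 4.60.

P = (0.00, 0.00) ✓; PF at -60.60° ✓; |PF| = 34.70 ✓; ∠PFZ = 73.80° ✓; |FZ| = 35.80 ✓; ∠(FZ, ZW) = 90.00° ✓; |ZW| = 3.500 ✗.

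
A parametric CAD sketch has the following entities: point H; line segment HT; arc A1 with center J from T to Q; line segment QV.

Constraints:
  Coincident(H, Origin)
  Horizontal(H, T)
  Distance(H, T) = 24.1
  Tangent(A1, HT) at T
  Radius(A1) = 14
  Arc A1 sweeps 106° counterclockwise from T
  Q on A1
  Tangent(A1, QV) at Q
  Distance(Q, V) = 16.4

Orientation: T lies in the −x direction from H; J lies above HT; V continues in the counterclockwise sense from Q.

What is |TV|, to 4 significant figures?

34.79

On A1, T sits at bearing -90° from J; a 106° counterclockwise sweep puts Q at bearing 16°, so Q = J + 14.0·(cos 16°, sin 16°) = (-10.64, 17.86). Since A1 is tangent to QV there, JQ ⟂ QV, so QV runs along (−sin 16°, cos 16°); with |QV| = 16.4, V = (-15.16, 33.62). Then |TV| = |V − T| = 34.79.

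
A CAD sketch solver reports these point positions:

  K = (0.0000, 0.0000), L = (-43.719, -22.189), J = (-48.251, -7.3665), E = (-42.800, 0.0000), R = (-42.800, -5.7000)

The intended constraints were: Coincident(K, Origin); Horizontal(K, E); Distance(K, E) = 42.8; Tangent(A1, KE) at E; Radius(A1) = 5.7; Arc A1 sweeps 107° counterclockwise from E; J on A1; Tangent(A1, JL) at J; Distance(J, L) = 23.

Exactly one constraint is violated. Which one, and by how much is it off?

Distance(J, L) = 23 — off by 7.50.

K = (0.00, 0.00) ✓; K.y = 0.00, E.y = 0.00 ✓; |KE| = 42.80 ✓; ∠(RE, EK) = 90.00° ✓; |RE| = 5.700 ✓; bearing(R→J) − bearing(R→E) = 107.0° ✓; |RJ| = 5.700 ✓; ∠(RJ, JL) = 90.00° ✓; |JL| = 15.50 ✗.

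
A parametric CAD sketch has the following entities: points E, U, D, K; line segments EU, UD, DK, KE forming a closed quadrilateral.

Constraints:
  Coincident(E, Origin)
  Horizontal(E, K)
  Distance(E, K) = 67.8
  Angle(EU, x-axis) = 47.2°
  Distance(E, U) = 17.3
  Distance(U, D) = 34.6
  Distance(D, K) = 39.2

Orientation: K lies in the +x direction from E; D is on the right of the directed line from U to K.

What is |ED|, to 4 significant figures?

35.38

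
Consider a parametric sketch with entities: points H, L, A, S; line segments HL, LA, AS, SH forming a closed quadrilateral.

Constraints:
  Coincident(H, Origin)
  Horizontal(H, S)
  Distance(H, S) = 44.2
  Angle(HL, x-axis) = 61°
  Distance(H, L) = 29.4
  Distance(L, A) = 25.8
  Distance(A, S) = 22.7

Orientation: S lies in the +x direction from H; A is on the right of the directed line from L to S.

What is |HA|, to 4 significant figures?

21.54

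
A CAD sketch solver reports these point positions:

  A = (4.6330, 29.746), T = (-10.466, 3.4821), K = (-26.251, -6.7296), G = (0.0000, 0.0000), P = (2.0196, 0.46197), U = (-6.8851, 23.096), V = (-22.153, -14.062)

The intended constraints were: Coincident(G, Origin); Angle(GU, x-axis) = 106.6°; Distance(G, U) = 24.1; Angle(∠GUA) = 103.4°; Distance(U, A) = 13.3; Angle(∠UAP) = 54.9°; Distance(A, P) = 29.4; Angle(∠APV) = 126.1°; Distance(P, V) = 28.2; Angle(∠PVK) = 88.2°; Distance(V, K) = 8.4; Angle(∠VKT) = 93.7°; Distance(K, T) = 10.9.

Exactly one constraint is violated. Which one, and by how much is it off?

Distance(K, T) = 10.9 — off by 7.90.

G = (0.00, 0.00) ✓; GU at 106.6° ✓; |GU| = 24.10 ✓; ∠GUA = 103.4° ✓; |UA| = 13.30 ✓; ∠UAP = 54.90° ✓; |AP| = 29.40 ✓; ∠APV = 126.1° ✓; |PV| = 28.20 ✓; ∠PVK = 88.20° ✓; |VK| = 8.400 ✓; ∠VKT = 93.70° ✓; |KT| = 18.80 ✗.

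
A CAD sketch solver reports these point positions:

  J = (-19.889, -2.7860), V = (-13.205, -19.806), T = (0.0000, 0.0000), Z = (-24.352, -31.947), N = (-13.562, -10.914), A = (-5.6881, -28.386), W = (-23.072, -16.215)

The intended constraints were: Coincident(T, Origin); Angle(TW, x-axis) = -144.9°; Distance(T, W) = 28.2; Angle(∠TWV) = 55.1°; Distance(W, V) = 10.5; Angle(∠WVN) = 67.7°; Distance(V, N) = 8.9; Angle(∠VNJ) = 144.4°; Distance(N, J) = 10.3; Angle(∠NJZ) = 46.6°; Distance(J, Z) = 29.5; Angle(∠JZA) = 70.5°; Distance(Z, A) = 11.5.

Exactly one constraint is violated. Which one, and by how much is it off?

Distance(Z, A) = 11.5 — off by 7.50.

T = (0.00, 0.00) ✓; TW at -144.9° ✓; |TW| = 28.20 ✓; ∠TWV = 55.10° ✓; |WV| = 10.50 ✓; ∠WVN = 67.70° ✓; |VN| = 8.899 ✓; ∠VNJ = 144.4° ✓; |NJ| = 10.30 ✓; ∠NJZ = 46.60° ✓; |JZ| = 29.50 ✓; ∠JZA = 70.50° ✓; |ZA| = 19.00 ✗.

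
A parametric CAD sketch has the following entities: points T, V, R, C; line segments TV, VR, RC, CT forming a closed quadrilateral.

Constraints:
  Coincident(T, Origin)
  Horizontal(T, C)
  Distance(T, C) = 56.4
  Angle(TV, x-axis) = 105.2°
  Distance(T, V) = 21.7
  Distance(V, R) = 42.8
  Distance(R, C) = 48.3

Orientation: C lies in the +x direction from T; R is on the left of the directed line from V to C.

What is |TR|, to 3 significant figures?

52.3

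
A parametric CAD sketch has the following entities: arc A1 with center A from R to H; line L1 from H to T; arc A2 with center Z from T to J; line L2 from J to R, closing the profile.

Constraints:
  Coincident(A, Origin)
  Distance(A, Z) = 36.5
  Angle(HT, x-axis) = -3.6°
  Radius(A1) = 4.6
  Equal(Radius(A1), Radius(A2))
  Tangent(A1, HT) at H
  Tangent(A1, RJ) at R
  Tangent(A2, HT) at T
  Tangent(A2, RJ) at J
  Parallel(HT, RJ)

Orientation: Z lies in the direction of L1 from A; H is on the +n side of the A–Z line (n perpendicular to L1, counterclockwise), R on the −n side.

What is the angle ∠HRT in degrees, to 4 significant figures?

75.85°

The slot axis is L1's direction at -3.6°, so u = (cos -3.6°, sin -3.6°) = (0.9980, -0.06279) and n = (−sin -3.6°, cos -3.6°) = (0.06279, 0.9980). A is at the origin and Z lies 36.5 along u from A, so Z = 36.5·u = (36.43, -2.292). Tangency of A1 to both parallel lines with radius 4.6 puts H and R at A ± 4.6·n: H = (0.2888, 4.591), R = (-0.2888, -4.591). Equal radii place T and J the same way about Z: T = Z + 4.6·n = (36.72, 2.299), J = Z − 4.6·n = (36.14, -6.883). Then cos ∠HRT = RH·RT / (|RH||RT|), giving 75.85°.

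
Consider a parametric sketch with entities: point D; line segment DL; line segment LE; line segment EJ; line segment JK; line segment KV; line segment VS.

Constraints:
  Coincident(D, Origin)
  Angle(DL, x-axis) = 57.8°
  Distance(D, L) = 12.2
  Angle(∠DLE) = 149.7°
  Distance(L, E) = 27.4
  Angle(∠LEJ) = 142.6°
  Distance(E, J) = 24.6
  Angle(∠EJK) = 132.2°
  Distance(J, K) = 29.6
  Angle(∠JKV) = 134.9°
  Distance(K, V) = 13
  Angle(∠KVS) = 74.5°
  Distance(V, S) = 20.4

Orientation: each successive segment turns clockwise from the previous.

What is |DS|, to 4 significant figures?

50.87

D is at the origin; DL runs at 57.8° with length 12.2, so L = (6.501, 10.32). ∠DLE = 149.7° gives LE at 27.50° from the x-axis; with |LE| = 27.4, E = (30.81, 22.98). ∠LEJ = 142.6° gives EJ at -9.900° from the x-axis; with |EJ| = 24.6, J = (55.04, 18.75). ∠EJK = 132.2° gives JK at -57.70° from the x-axis; with |JK| = 29.6, K = (70.86, -6.274). ∠JKV = 134.9° gives KV at -102.8° from the x-axis; with |KV| = 13.0, V = (67.98, -18.95). ∠KVS = 74.5° gives VS at 151.7° from the x-axis; with |VS| = 20.4, S = (50.01, -9.279). Then |DS| = |S − D| = 50.87.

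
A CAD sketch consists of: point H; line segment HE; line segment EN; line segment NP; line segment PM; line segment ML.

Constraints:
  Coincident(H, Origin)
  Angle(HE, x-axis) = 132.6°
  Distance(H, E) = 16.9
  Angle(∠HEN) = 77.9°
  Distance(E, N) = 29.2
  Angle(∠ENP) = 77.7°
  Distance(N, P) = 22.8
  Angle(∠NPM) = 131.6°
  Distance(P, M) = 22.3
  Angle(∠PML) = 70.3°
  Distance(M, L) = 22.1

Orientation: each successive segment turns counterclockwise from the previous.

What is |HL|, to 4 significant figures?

5.631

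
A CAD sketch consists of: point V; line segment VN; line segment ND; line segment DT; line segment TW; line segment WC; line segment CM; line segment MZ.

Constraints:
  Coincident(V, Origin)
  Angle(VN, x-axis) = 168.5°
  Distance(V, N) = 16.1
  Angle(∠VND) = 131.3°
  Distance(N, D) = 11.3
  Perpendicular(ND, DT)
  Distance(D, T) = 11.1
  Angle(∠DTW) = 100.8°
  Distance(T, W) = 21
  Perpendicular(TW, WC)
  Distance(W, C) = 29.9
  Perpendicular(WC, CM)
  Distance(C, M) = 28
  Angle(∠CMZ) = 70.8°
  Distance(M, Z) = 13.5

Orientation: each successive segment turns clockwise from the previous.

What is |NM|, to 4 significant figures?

23.27

V is at the origin; VN runs at 168.5° with length 16.1, so N = (-15.78, 3.210). ∠VND = 131.3° gives ND at 119.8° from the x-axis; with |ND| = 11.3, D = (-21.39, 13.02). ND ⟂ DT, so DT runs at 29.80°; with |DT| = 11.1, T = (-11.76, 18.53). ∠DTW = 100.8° gives TW at -49.40° from the x-axis; with |TW| = 21.0, W = (1.906, 2.587). TW ⟂ WC, so WC runs at -139.4°; with |WC| = 29.9, C = (-20.80, -16.87). WC is perpendicular to CM, so CM runs at 130.6°; with |CM| = 28.0, M = (-39.02, 4.389). Then |NM| = |M − N| = 23.27.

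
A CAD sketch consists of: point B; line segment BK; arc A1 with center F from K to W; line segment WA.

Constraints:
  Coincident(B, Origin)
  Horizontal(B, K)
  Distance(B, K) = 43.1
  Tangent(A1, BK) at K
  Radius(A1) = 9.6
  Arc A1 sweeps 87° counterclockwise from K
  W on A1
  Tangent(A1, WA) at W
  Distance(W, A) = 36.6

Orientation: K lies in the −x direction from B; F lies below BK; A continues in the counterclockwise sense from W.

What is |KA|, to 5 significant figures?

47.074

B is at the origin; BK is horizontal with |BK| = 43.1 and K on the −x side, so K = (-43.100, 0.0000). Since A1 is tangent to BK there, FK ⟂ BK, so F = K + (0, -9.6) = (-43.100, -9.6000). On A1, K sits at bearing 90° from F; an 87° counterclockwise sweep puts W at bearing 177°, so W = F + 9.6·(cos 177°, sin 177°) = (-52.687, -9.0976). Tangency of A1 to WA means the radius FW is perpendicular to WA, so WA runs along (−sin 177°, cos 177°); with |WA| = 36.6, A = (-54.602, -45.647). Then |KA| = |A − K| = 47.074.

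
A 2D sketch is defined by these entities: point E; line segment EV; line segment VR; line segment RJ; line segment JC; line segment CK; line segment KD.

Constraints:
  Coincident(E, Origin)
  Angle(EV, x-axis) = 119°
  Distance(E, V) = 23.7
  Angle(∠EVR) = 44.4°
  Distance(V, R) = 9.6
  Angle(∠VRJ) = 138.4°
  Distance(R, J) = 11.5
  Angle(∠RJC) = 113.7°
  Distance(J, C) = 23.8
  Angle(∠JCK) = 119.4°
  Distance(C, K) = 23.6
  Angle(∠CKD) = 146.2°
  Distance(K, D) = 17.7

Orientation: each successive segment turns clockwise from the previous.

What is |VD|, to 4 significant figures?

40.23

E is at the origin; EV runs at 119.0° with length 23.7, so V = (-11.49, 20.73). ∠EVR = 44.4° gives VR at -16.60° from the x-axis; with |VR| = 9.6, R = (-2.290, 17.99). ∠VRJ = 138.4° gives RJ at -58.20° from the x-axis; with |RJ| = 11.5, J = (3.770, 8.212). ∠RJC = 113.7° gives JC at -124.5° from the x-axis; with |JC| = 23.8, C = (-9.711, -11.40). ∠JCK = 119.4° gives CK at 174.9° from the x-axis; with |CK| = 23.6, K = (-33.22, -9.304). ∠CKD = 146.2° gives KD at 141.1° from the x-axis; with |KD| = 17.7, D = (-46.99, 1.811). Then |VD| = |D − V| = 40.23.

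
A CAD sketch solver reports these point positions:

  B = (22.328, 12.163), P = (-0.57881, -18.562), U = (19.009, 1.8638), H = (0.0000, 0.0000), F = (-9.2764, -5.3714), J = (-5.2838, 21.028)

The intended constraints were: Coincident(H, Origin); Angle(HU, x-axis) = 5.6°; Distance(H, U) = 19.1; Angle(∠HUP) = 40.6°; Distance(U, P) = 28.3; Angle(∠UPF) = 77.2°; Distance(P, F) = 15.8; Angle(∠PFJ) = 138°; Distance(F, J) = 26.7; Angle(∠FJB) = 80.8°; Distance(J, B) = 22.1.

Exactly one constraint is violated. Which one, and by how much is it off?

Distance(J, B) = 22.1 — off by 6.90.

H = (0.00, 0.00) ✓; HU at 5.600° ✓; |HU| = 19.10 ✓; ∠HUP = 40.60° ✓; |UP| = 28.30 ✓; ∠UPF = 77.20° ✓; |PF| = 15.80 ✓; ∠PFJ = 138.0° ✓; |FJ| = 26.70 ✓; ∠FJB = 80.80° ✓; |JB| = 29.00 ✗.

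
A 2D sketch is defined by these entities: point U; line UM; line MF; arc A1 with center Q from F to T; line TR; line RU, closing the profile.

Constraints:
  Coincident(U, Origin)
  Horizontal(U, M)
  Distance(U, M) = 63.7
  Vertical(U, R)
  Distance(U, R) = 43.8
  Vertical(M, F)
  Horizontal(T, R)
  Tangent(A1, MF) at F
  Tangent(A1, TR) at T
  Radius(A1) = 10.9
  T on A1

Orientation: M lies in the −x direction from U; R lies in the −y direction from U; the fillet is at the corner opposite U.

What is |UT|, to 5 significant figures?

68.602

U is at the origin; U and M share the same y with |UM| = 63.7 and M on the −x side, so M = (-63.700, 0.0000). U and R share the same x with |UR| = 43.8 and R on the −y side, so R = (0.0000, -43.800). The virtual corner opposite U is at (-63.700, -43.800). A1 meets MF tangentially, so QF is at right angles to MF and the tangent condition forces QT to be normal to TR, with radius 10.9, so the center Q sits 10.9 in from both sides at Q = (-52.800, -32.900). That places the tangent points at F = (-63.700, -32.900) on MF and T = (-52.800, -43.800) on TR. Then |UT| = |T − U| = 68.602.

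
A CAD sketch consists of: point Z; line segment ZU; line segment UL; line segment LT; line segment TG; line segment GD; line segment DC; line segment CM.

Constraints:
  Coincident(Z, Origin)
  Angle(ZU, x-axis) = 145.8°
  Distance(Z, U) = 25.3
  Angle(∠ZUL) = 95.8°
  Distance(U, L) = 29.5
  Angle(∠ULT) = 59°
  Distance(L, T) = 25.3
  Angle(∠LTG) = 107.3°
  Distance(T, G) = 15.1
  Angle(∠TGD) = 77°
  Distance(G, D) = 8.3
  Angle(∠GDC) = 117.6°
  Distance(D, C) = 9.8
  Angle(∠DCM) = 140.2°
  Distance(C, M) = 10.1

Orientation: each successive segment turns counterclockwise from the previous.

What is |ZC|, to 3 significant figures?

23.1

Z is at the origin; ZU runs at 145.8° with length 25.3, so U = (-20.9, 14.2). ∠ZUL = 95.8° gives UL at -130° from the x-axis; with |UL| = 29.5, L = (-39.9, -8.38). ∠ULT = 59.0° gives LT at -9.00° from the x-axis; with |LT| = 25.3, T = (-14.9, -12.3). ∠LTG = 107.3° gives TG at 63.7° from the x-axis; with |TG| = 15.1, G = (-8.21, 1.20). ∠TGD = 77.0° gives GD at 167° from the x-axis; with |GD| = 8.3, D = (-16.3, 3.11). ∠GDC = 117.6° gives DC at -131° from the x-axis; with |DC| = 9.8, C = (-22.7, -4.30). Then |ZC| = |C − Z| = 23.1.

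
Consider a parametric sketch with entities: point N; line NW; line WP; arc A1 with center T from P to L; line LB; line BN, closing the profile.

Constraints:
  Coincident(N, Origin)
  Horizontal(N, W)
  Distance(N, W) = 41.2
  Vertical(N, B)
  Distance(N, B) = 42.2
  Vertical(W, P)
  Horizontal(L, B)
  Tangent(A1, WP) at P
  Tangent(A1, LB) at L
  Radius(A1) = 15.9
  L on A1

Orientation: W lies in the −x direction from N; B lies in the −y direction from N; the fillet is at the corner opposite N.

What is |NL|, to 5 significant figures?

49.203

N is at the origin; N and W share the same y with |NW| = 41.2 and W on the −x side, so W = (-41.200, 0.0000). N and B share the same x with |NB| = 42.2 and B on the −y side, so B = (0.0000, -42.200). The virtual corner opposite N is at (-41.200, -42.200). The tangent condition forces TP to be normal to WP and the tangent condition forces TL to be normal to LB, with radius 15.9, so the center T sits 15.9 in from both sides at T = (-25.300, -26.300). That places the tangent points at P = (-41.200, -26.300) on WP and L = (-25.300, -42.200) on LB. Then |NL| = |L − N| = 49.203.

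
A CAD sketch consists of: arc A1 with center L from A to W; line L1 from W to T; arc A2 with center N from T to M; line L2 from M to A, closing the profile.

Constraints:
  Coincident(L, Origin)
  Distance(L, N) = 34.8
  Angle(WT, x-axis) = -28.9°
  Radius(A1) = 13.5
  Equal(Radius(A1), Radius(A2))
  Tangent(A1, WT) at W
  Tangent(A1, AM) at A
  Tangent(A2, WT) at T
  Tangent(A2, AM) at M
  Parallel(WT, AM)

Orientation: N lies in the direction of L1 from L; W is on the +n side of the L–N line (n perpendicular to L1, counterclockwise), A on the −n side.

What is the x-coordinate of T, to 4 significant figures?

36.99

The slot axis is L1's direction at -28.9°, so u = (cos -28.9°, sin -28.9°) = (0.8755, -0.4833) and n = (−sin -28.9°, cos -28.9°) = (0.4833, 0.8755). L is at the origin and N lies 34.8 along u from L, so N = 34.8·u = (30.47, -16.82). Tangency of A1 to both parallel lines with radius 13.5 puts W and A at L ± 13.5·n: W = (6.524, 11.82), A = (-6.524, -11.82). Equal radii place T and M the same way about N: T = N + 13.5·n = (36.99, -4.999), M = N − 13.5·n = (23.94, -28.64). So T.x = 36.99.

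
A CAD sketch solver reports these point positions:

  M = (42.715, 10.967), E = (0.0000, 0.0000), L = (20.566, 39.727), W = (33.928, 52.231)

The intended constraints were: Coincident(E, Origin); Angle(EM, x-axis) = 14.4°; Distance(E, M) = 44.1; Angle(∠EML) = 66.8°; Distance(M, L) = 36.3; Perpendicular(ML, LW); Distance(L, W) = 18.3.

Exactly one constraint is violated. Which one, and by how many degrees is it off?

Perpendicular(ML, LW) — off by 5.50°.

E = (0.00, 0.00) ✓; EM at 14.40° ✓; |EM| = 44.10 ✓; ∠EML = 66.80° ✓; |ML| = 36.30 ✓; ∠(ML, LW) = 84.50° ✗; |LW| = 18.30 ✓.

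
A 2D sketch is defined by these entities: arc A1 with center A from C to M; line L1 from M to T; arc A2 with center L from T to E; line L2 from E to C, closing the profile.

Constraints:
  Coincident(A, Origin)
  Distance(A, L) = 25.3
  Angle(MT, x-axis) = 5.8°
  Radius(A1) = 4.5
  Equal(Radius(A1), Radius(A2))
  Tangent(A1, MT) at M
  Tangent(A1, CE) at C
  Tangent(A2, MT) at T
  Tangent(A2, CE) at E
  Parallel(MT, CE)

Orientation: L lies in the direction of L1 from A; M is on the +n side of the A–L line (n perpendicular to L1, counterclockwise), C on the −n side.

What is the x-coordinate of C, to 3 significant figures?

0.455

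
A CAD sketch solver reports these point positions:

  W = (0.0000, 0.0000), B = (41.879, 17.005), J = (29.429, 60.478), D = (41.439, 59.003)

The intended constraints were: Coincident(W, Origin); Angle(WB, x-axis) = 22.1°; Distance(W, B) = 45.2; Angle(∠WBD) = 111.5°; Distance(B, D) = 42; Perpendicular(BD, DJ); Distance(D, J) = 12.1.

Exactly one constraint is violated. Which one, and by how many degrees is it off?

Perpendicular(BD, DJ) — off by 7.60°.

W = (0.00, 0.00) ✓; WB at 22.10° ✓; |WB| = 45.20 ✓; ∠WBD = 111.5° ✓; |BD| = 42.00 ✓; ∠(BD, DJ) = 82.40° ✗; |DJ| = 12.10 ✓.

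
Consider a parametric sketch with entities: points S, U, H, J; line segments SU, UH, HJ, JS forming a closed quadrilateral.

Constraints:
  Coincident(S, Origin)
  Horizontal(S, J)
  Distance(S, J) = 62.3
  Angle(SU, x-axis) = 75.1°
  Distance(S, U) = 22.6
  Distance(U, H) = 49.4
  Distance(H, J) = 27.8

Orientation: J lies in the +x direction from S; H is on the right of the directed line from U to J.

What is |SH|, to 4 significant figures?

41.59

Checks: S.y = 0.00, J.y = 0.00 ✓; |UH| = 49.40 ✓; |HJ| = 27.80 ✓.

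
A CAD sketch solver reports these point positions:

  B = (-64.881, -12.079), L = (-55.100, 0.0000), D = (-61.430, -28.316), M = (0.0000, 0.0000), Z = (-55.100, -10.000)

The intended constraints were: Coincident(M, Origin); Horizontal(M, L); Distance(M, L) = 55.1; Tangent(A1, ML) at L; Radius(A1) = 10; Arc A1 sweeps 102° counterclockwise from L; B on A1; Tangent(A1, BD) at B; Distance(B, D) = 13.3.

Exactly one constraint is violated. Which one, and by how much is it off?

Distance(B, D) = 13.3 — off by 3.30.

M = (0.00, 0.00) ✓; M.y = 0.00, L.y = 0.00 ✓; |ML| = 55.10 ✓; ∠(ZL, LM) = 90.00° ✓; |ZL| = 10.00 ✓; bearing(Z→B) − bearing(Z→L) = 102.0° ✓; |ZB| = 10.00 ✓; ∠(ZB, BD) = 90.00° ✓; |BD| = 16.60 ✗.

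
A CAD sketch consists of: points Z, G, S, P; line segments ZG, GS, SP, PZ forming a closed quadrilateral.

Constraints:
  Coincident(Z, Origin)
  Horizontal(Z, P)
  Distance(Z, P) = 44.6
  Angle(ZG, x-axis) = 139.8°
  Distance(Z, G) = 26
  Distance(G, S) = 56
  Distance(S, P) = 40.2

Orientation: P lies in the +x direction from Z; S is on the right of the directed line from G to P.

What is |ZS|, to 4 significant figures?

30.94

Z is at the origin; Z and P share the same y with |ZP| = 44.6 and P in +x, so P = (44.6, 0). ZG runs at 139.8° with |ZG| = 26.0, so G = (-19.86, 16.78). S is determined by |GS| = 56.0 and |SP| = 40.2 together: it lies at the intersection of circle(G, 56.0) and circle(P, 40.2). With |GP| = 66.61, the foot of the radical line on GP is 44.71 from G and the perpendicular offset is √(56.0² − 44.71²) = 33.71. Taking the right-of-GP solution: S = (14.92, -27.11).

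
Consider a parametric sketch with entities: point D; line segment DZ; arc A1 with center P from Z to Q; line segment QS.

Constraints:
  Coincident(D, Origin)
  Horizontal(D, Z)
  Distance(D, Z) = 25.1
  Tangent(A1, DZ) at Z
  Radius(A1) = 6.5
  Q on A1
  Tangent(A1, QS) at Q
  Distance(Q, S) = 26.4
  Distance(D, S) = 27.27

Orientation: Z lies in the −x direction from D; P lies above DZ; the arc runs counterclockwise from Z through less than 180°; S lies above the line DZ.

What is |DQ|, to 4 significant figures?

19.70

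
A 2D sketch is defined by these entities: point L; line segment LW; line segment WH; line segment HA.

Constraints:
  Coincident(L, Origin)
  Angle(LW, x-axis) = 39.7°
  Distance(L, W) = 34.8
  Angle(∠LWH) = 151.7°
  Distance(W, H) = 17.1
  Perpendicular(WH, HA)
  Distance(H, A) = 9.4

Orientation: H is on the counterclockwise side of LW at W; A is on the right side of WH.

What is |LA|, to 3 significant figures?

54.3

L is at the origin; LW runs at 39.7° with length 34.8, so W = 34.8·(cos 39.7°, sin 39.7°) = (26.8, 22.2). ∠LWH = 151.7°, so WH runs at 39.7° + (180° − 151.7°) = 68.0° from the x-axis; with |WH| = 17.1, H = W + 17.1·(cos 68.0°, sin 68.0°) = (33.2, 38.1). The perpendicularity gives HA at right angles to WH; with |HA| = 9.4 on the right of WH, A = H + 9.4·(0.927, -0.375) = (41.9, 34.6). Then |LA| = |A − L| = 54.3.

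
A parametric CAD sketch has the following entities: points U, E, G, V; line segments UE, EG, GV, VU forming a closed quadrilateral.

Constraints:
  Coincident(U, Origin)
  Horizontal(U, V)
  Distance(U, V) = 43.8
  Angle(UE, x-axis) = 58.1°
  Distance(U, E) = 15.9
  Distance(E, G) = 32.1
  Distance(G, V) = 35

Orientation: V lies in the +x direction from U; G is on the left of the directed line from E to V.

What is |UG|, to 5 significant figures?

47.377

U is at the origin; UV is horizontal with |UV| = 43.8 and V in +x, so V = (43.8, 0). UE runs at 58.1° with |UE| = 15.9, so E = (8.4022, 13.499). G is determined by |EG| = 32.1 and |GV| = 35.0 together: it lies at the intersection of circle(E, 32.1) and circle(V, 35.0). With |EV| = 37.884, the foot of the radical line on EV is 16.374 from E and the perpendicular offset is √(32.1² − 16.374²) = 27.610. Taking the left-of-EV solution: G = (33.539, 33.462).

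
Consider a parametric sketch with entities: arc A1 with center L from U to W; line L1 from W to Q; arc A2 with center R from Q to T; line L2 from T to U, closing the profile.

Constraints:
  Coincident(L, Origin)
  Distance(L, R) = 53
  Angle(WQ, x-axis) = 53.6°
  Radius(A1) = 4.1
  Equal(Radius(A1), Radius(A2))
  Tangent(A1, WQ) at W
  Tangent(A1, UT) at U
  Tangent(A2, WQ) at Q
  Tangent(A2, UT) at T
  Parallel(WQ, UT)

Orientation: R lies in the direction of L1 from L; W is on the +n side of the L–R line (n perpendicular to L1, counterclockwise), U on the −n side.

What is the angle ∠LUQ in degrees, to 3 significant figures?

81.2°

The slot axis is L1's direction at 53.6°, so u = (cos 53.6°, sin 53.6°) = (0.593, 0.805) and n = (−sin 53.6°, cos 53.6°) = (-0.805, 0.593). L is at the origin and R lies 53.0 along u from L, so R = 53.0·u = (31.5, 42.7). Tangency of A1 to both parallel lines with radius 4.1 puts W and U at L ± 4.1·n: W = (-3.30, 2.43), U = (3.30, -2.43). Equal radii place Q and T the same way about R: Q = R + 4.1·n = (28.2, 45.1), T = R − 4.1·n = (34.8, 40.2). Then cos ∠LUQ = UL·UQ / (|UL||UQ|), giving 81.2°.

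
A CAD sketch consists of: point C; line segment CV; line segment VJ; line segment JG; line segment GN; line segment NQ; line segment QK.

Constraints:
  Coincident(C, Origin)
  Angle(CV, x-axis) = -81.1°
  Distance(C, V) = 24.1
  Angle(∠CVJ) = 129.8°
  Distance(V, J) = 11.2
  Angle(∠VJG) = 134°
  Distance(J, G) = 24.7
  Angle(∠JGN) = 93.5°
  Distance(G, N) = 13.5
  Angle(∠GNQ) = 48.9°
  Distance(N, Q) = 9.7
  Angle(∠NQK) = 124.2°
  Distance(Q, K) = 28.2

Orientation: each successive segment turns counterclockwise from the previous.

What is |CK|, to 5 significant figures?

58.115

C is at the origin; CV runs at -81.1° with length 24.1, so V = (3.7285, -23.810). ∠CVJ = 129.8° gives VJ at -30.900° from the x-axis; with |VJ| = 11.2, J = (13.339, -29.561). ∠VJG = 134.0° gives JG at 15.100° from the x-axis; with |JG| = 24.7, G = (37.186, -23.127). ∠JGN = 93.5° gives GN at 101.60° from the x-axis; with |GN| = 13.5, N = (34.471, -9.9028). ∠GNQ = 48.9° gives NQ at -127.30° from the x-axis; with |NQ| = 9.7, Q = (28.593, -17.619). ∠NQK = 124.2° gives QK at -71.500° from the x-axis; with |QK| = 28.2, K = (37.541, -44.362). Then |CK| = |K − C| = 58.115.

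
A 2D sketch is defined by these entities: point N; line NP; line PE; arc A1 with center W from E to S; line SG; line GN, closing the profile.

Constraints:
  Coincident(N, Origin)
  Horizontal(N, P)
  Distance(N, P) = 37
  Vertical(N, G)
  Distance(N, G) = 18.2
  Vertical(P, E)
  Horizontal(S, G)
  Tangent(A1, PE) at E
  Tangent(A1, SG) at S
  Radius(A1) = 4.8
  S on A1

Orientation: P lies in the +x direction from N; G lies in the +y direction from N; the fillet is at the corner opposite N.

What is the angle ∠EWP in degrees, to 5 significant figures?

70.292°

N is at the origin; N and P share the same y with |NP| = 37.0 and P on the +x side, so P = (37.000, 0.0000). NG is vertical with |NG| = 18.2 and G on the +y side, so G = (0.0000, 18.200). The virtual corner opposite N is at (37.000, 18.200). Tangency of A1 to PE means the radius WE is perpendicular to PE and since A1 is tangent to SG there, WS ⟂ SG, with radius 4.8, so the center W sits 4.8 in from both sides at W = (32.200, 13.400). That places the tangent points at E = (37.000, 13.400) on PE and S = (32.200, 18.200) on SG. Then cos ∠EWP = WE·WP / (|WE||WP|), giving 70.292°.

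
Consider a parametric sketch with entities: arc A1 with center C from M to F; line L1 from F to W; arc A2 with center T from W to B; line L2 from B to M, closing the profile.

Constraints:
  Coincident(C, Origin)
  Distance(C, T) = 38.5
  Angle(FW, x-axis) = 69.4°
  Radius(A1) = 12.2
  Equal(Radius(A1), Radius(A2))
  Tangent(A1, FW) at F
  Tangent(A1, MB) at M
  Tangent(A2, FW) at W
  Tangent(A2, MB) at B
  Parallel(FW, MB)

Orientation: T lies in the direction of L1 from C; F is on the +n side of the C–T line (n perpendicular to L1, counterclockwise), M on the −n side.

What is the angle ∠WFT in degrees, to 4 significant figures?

17.58°

The slot axis is L1's direction at 69.4°, so u = (cos 69.4°, sin 69.4°) = (0.3518, 0.9361) and n = (−sin 69.4°, cos 69.4°) = (-0.9361, 0.3518). C is at the origin and T lies 38.5 along u from C, so T = 38.5·u = (13.55, 36.04). Tangency of A1 to both parallel lines with radius 12.2 puts F and M at C ± 12.2·n: F = (-11.42, 4.292), M = (11.42, -4.292). Equal radii place W and B the same way about T: W = T + 12.2·n = (2.126, 40.33), B = T − 12.2·n = (24.97, 31.75). Then cos ∠WFT = FW·FT / (|FW||FT|), giving 17.58°.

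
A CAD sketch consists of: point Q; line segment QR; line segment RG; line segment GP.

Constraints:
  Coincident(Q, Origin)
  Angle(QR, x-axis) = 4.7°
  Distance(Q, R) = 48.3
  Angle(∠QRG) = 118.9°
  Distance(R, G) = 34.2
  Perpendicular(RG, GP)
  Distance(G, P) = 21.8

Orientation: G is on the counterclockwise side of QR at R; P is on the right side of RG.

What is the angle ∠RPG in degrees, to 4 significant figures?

57.49°

Q is at the origin; QR runs at 4.7° with length 48.3, so R = 48.3·(cos 4.7°, sin 4.7°) = (48.14, 3.958). ∠QRG = 118.9°, so RG runs at 4.7° + (180° − 118.9°) = 65.80° from the x-axis; with |RG| = 34.2, G = R + 34.2·(cos 65.80°, sin 65.80°) = (62.16, 35.15). The perpendicularity gives GP at right angles to RG; with |GP| = 21.8 on the right of RG, P = G + 21.8·(0.9121, -0.4099) = (82.04, 26.22). Then cos ∠RPG = PR·PG / (|PR||PG|), giving 57.49°.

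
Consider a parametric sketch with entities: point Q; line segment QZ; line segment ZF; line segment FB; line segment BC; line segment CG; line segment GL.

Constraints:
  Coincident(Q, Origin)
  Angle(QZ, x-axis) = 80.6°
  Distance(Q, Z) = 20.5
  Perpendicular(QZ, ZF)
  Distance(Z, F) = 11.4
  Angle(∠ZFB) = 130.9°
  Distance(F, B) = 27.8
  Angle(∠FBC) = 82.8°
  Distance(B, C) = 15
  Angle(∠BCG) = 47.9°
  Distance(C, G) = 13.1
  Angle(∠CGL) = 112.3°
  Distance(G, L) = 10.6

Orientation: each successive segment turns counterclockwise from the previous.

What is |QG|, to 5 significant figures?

19.478

∠FBC = 82.8° gives BC at -43.100° from the x-axis; with |BC| = 15.0, C = (-18.336, -5.9202). ∠BCG = 47.9° gives CG at 89.000° from the x-axis; with |CG| = 13.1, G = (-18.107, 7.1778). Then |QG| = |G − Q| = 19.478.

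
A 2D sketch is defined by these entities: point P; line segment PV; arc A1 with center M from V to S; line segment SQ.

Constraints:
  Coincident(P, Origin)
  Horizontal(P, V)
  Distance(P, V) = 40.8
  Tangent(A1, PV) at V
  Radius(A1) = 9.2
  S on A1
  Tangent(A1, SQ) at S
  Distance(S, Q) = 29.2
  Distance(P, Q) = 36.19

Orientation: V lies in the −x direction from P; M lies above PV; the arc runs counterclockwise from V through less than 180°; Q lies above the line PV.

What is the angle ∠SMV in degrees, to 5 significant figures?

62.258°

Checks: |MS| = 9.200 ✓; ∠(MS, SQ) = 90.00° ✓; |SQ| = 29.20 ✓; |PQ| = 36.19 ✓.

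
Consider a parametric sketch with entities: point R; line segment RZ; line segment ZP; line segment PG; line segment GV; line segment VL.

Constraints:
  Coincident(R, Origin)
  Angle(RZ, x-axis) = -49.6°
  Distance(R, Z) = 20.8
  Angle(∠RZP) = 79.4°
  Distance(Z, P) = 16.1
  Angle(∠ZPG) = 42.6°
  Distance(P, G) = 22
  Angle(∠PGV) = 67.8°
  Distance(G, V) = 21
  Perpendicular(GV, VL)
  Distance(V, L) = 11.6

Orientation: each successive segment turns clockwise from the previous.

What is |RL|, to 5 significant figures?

29.282

∠PGV = 67.8° gives GV at -39.800° from the x-axis; with |GV| = 21.0, V = (22.296, -16.313). The perpendicularity gives VL at right angles to GV, so VL runs at -129.80°; with |VL| = 11.6, L = (14.871, -25.225). Then |RL| = |L − R| = 29.282.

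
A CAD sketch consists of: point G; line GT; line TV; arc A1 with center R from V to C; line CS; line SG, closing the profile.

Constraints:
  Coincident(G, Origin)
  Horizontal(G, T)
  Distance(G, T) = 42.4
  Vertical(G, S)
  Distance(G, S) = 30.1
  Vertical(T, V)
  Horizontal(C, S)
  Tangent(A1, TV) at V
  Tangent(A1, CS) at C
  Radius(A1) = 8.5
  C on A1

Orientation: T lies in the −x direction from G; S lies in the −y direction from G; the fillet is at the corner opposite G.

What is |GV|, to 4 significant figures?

47.58

The virtual corner opposite G is at (-42.40, -30.10). A1 meets TV tangentially, so RV is at right angles to TV and A1 meets CS tangentially, so RC is at right angles to CS, with radius 8.5, so the center R sits 8.5 in from both sides at R = (-33.90, -21.60). That places the tangent points at V = (-42.40, -21.60) on TV and C = (-33.90, -30.10) on CS. Then |GV| = |V − G| = 47.58.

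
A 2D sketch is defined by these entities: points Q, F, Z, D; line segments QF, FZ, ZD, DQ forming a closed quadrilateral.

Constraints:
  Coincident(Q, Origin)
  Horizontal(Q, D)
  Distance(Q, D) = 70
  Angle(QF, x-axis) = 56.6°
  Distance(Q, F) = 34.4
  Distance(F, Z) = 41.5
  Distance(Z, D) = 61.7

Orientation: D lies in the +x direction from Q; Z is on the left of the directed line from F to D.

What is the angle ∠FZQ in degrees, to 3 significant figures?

5.46°

Q is at the origin; QD is horizontal with |QD| = 70.0 and D in +x, so D = (70.0, 0). QF runs at 56.6° with |QF| = 34.4, so F = (18.9, 28.7). Z is determined by |FZ| = 41.5 and |ZD| = 61.7 together: it lies at the intersection of circle(F, 41.5) and circle(D, 61.7). With |FD| = 58.6, the foot of the radical line on FD is 11.5 from F and the perpendicular offset is √(41.5² − 11.5²) = 39.9. Taking the left-of-FD solution: Z = (48.5, 57.8).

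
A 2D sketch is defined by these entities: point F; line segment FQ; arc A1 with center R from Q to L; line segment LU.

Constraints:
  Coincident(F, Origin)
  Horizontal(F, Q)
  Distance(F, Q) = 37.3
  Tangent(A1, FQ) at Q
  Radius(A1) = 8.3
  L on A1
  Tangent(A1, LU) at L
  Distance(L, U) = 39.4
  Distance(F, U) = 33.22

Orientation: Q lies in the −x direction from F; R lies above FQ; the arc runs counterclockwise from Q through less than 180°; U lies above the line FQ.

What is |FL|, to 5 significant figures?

31.137

Checks: |RL| = 8.300 ✓; ∠(RL, LU) = 90.00° ✓; |LU| = 39.40 ✓; |FU| = 33.22 ✓.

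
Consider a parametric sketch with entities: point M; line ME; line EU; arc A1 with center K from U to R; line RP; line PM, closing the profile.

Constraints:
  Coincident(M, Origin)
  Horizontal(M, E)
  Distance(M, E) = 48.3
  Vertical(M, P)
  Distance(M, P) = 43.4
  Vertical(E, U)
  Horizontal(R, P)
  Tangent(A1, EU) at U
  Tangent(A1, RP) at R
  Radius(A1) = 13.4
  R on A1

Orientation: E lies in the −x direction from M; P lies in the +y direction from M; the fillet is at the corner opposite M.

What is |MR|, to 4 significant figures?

55.69

The virtual corner opposite M is at (-48.30, 43.40). Since A1 is tangent to EU there, KU ⟂ EU and the tangent condition forces KR to be normal to RP, with radius 13.4, so the center K sits 13.4 in from both sides at K = (-34.90, 30.00). That places the tangent points at U = (-48.30, 30.00) on EU and R = (-34.90, 43.40) on RP. Then |MR| = |R − M| = 55.69.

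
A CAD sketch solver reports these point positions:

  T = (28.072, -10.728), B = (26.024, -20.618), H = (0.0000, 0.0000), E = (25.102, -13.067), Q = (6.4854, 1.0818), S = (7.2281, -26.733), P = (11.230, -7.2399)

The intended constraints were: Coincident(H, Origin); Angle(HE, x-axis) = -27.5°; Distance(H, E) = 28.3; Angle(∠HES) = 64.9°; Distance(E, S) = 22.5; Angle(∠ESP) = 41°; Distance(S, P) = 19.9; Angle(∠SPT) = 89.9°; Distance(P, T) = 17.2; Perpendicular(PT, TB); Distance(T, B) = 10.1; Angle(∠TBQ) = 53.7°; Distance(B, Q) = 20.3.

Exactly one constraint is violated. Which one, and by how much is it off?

Distance(B, Q) = 20.3 — off by 8.90.

H = (0.00, 0.00) ✓; HE at -27.50° ✓; |HE| = 28.30 ✓; ∠HES = 64.90° ✓; |ES| = 22.50 ✓; ∠ESP = 41.00° ✓; |SP| = 19.90 ✓; ∠SPT = 89.90° ✓; |PT| = 17.20 ✓; ∠(PT, TB) = 90.00° ✓; |TB| = 10.10 ✓; ∠TBQ = 53.70° ✓; |BQ| = 29.20 ✗.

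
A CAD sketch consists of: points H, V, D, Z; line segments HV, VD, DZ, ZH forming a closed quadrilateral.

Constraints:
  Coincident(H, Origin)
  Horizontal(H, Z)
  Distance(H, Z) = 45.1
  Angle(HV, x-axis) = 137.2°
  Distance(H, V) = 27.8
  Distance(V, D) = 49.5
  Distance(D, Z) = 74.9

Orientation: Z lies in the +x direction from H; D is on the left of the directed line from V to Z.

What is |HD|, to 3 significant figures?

62.4

Checks: |HZ| = 45.10 ✓; |HV| = 27.80 ✓; |VD| = 49.50 ✓; |DZ| = 74.90 ✓.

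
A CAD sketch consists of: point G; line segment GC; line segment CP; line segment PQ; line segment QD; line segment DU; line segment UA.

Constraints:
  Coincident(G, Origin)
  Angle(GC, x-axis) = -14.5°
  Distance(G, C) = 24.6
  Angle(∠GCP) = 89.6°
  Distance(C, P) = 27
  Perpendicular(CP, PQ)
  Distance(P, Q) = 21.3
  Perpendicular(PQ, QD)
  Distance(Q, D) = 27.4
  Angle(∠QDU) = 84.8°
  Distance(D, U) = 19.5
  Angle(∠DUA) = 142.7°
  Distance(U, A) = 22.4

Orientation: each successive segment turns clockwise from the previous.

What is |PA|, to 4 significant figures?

18.01

G is at the origin; GC runs at -14.5° with length 24.6, so C = (23.82, -6.159). ∠GCP = 89.6° gives CP at -104.9° from the x-axis; with |CP| = 27.0, P = (16.87, -32.25). The perpendicularity gives PQ at right angles to CP, so PQ runs at 165.1°; with |PQ| = 21.3, Q = (-3.710, -26.77). PQ ⟂ QD, so QD runs at 75.10°; with |QD| = 27.4, D = (3.335, -0.2959). ∠QDU = 84.8° gives DU at -20.10° from the x-axis; with |DU| = 19.5, U = (21.65, -6.997). ∠DUA = 142.7° gives UA at -57.40° from the x-axis; with |UA| = 22.4, A = (33.72, -25.87). Then |PA| = |A − P| = 18.01.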